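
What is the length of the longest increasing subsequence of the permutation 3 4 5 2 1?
3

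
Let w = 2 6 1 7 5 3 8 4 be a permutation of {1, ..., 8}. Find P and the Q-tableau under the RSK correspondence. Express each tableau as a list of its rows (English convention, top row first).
P = [[1, 3, 4, 8], [2, 5, 7], [6]], Q = [[1, 2, 4, 7], [3, 5, 8], [6]]

Insert each entry of the permutation into P by Schensted row insertion, recording in Q the position of each new cell.

Insert 2: appended to row 1. P = [[2]], Q = [[1]].
Insert 6: appended to row 1. P = [[2, 6]], Q = [[1, 2]].
Insert 1: 1 bumps 2 from row 1; 2 starts row 2. P = [[1, 6], [2]], Q = [[1, 2], [3]].
Insert 7: appended to row 1. P = [[1, 6, 7], [2]], Q = [[1, 2, 4], [3]].
Insert 5: 5 bumps 6 from row 1; 6 appends to row 2. P = [[1, 5, 7], [2, 6]], Q = [[1, 2, 4], [3, 5]].
Insert 3: 3 bumps 5 from row 1; 5 bumps 6 from row 2; 6 starts row 3. P = [[1, 3, 7], [2, 5], [6]], Q = [[1, 2, 4], [3, 5], [6]].
Insert 8: appended to row 1. P = [[1, 3, 7, 8], [2, 5], [6]], Q = [[1, 2, 4, 7], [3, 5], [6]].
Insert 4: 4 bumps 7 from row 1; 7 appends to row 2. P = [[1, 3, 4, 8], [2, 5, 7], [6]], Q = [[1, 2, 4, 7], [3, 5, 8], [6]].

So P = [[1, 3, 4, 8], [2, 5, 7], [6]], Q = [[1, 2, 4, 7], [3, 5, 8], [6]].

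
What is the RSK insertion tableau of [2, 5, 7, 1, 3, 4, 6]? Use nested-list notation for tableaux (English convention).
Insert 2: appended to row 1. P = [[2]].
Insert 5: appended to row 1. P = [[2, 5]].
Insert 7: appended to row 1. P = [[2, 5, 7]].
Insert 1: 1 bumps 2 from row 1; 2 starts row 2. P = [[1, 5, 7], [2]].
Insert 3: 3 bumps 5 from row 1; 5 appends to row 2. P = [[1, 3, 7], [2, 5]].
Insert 4: 4 bumps 7 from row 1; 7 appends to row 2. P = [[1, 3, 4], [2, 5, 7]].
Insert 6: appended to row 1. P = [[1, 3, 4, 6], [2, 5, 7]].

So P = [[1, 3, 4, 6], [2, 5, 7]].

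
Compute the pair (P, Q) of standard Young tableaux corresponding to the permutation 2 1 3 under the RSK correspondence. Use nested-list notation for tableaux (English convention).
P = [[1, 3], [2]], Q = [[1, 3], [2]]

Insert each entry of the permutation into P by Schensted row insertion, recording in Q the position of each new cell.

Insert 2: appended to row 1. P = [[2]], Q = [[1]].
Insert 1: 1 bumps 2 from row 1; 2 starts row 2. P = [[1], [2]], Q = [[1], [2]].
Insert 3: appended to row 1. P = [[1, 3], [2]], Q = [[1, 3], [2]].

So P = [[1, 3], [2]], Q = [[1, 3], [2]].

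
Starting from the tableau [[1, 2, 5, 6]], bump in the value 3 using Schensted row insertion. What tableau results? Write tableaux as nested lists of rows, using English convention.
In row 1, 3 replaces 5 (the leftmost entry greater than 3); 5 is bumped to row 2. 5 starts a new row 2. The new tableau is [[1, 2, 3, 6], [5]].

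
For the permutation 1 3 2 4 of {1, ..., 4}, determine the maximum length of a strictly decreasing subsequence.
2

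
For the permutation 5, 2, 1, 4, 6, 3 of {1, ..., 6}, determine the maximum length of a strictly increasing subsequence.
3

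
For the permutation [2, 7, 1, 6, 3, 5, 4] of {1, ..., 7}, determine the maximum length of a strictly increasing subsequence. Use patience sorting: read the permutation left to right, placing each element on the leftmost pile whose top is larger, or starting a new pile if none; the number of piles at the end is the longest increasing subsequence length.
3

2: new pile. tops = [2]
7: new pile. tops = [2, 7]
1: onto pile 1 (replacing 2). tops = [1, 7]
6: onto pile 2 (replacing 7). tops = [1, 6]
3: onto pile 2 (replacing 6). tops = [1, 3]
5: new pile. tops = [1, 3, 5]
4: onto pile 3 (replacing 5). tops = [1, 3, 4]

3 piles, so the longest increasing subsequence has length 3.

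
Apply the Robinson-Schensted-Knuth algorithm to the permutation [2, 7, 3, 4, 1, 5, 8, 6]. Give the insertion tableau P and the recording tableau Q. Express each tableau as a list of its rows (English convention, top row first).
Insert each entry of the permutation into P by Schensted row insertion, recording in Q the position of each new cell.

Insert 2: appended to row 1. P = [[2]].
Insert 7: appended to row 1. P = [[2, 7]].
Insert 3: 3 bumps 7 from row 1; 7 starts row 2. P = [[2, 3], [7]].
Insert 4: appended to row 1. P = [[2, 3, 4], [7]].
Insert 1: 1 bumps 2 from row 1; 2 bumps 7 from row 2; 7 starts row 3. P = [[1, 3, 4], [2], [7]].
Insert 5: appended to row 1. P = [[1, 3, 4, 5], [2], [7]].
Insert 8: appended to row 1. P = [[1, 3, 4, 5, 8], [2], [7]].
Insert 6: 6 bumps 8 from row 1; 8 appends to row 2. P = [[1, 3, 4, 5, 6], [2, 8], [7]].

So P = [[1, 3, 4, 5, 6], [2, 8], [7]], Q = [[1, 2, 4, 6, 7], [3, 8], [5]].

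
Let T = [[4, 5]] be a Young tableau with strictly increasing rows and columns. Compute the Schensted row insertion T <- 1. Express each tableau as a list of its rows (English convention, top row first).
[[1, 5], [4]]

In row 1, 1 replaces 4 (the leftmost entry greater than 1); 4 is bumped to row 2. 4 starts a new row 2. The new tableau is [[1, 5], [4]].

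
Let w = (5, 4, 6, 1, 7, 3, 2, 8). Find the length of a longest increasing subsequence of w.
4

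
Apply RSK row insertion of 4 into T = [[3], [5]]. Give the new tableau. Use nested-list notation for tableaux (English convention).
[[3, 4], [5]]

4 is larger than every entry of row 1, so it is appended to row 1. The new tableau is [[3, 4], [5]].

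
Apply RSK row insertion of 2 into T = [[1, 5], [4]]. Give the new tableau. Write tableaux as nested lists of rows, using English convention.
In row 1, 2 replaces 5 (the leftmost entry greater than 2); 5 is bumped to row 2. 5 is appended to row 2. The new tableau is [[1, 2], [4, 5]].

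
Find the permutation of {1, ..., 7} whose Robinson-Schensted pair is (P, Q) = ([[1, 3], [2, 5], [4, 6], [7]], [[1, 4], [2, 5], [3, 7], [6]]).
Reverse RSK: for i = n, n-1, ..., 1, locate i in Q, remove the corresponding corner cell from P, and reverse-bump its entry up through P; the value ejected from row 1 is w(i).

So w = 7 4 2 6 5 1 3.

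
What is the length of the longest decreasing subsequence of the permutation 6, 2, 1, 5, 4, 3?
4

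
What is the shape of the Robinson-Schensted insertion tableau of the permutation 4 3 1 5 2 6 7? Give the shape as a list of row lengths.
Row-insert each entry into an empty tableau.

After inserting 4: P = [[4]].
After inserting 3: P = [[3], [4]].
After inserting 1: P = [[1], [3], [4]].
After inserting 5: P = [[1, 5], [3], [4]].
After inserting 2: P = [[1, 2], [3, 5], [4]].
After inserting 6: P = [[1, 2, 6], [3, 5], [4]].
After inserting 7: P = [[1, 2, 6, 7], [3, 5], [4]].

The final insertion tableau P = [[1, 2, 6, 7], [3, 5], [4]] has shape [4, 2, 1].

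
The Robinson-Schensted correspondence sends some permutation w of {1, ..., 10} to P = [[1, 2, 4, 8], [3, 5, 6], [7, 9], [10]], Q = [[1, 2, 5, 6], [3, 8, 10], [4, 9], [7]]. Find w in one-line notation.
Reverse the RSK construction: for i from n down to 1, find the cell of Q containing i, remove the entry at that cell from P, and reverse-bump it up through P; the value ejected from row 1 is w(i).

Step i=10: Q has 10 at row 2, column 3; remove 6 from row 2 of P and reverse-bump: 6 enters row 1 and ejects 4. So w(10) = 4. P is now [[1, 2, 6, 8], [3, 5], [7, 9], [10]].
Step i=9: Q has 9 at row 3, column 2; remove 9 from row 3 of P and reverse-bump: 9 enters row 2 and ejects 5; 5 enters row 1 and ejects 2. So w(9) = 2. P is now [[1, 5, 6, 8], [3, 9], [7], [10]].
Step i=8: Q has 8 at row 2, column 2; remove 9 from row 2 of P and reverse-bump: 9 enters row 1 and ejects 8. So w(8) = 8. P is now [[1, 5, 6, 9], [3], [7], [10]].
Step i=7: Q has 7 at row 4, column 1; remove 10 from row 4 of P and reverse-bump: 10 enters row 3 and ejects 7; 7 enters row 2 and ejects 3; 3 enters row 1 and ejects 1. So w(7) = 1. P is now [[3, 5, 6, 9], [7], [10]].
Step i=6: Q has 6 at row 1, column 4; remove that cell from P, ejecting 9. So w(6) = 9. P is now [[3, 5, 6], [7], [10]].
Step i=5: Q has 5 at row 1, column 3; remove that cell from P, ejecting 6. So w(5) = 6. P is now [[3, 5], [7], [10]].
Step i=4: Q has 4 at row 3, column 1; remove 10 from row 3 of P and reverse-bump: 10 enters row 2 and ejects 7; 7 enters row 1 and ejects 5. So w(4) = 5. P is now [[3, 7], [10]].
Step i=3: Q has 3 at row 2, column 1; remove 10 from row 2 of P and reverse-bump: 10 enters row 1 and ejects 7. So w(3) = 7. P is now [[3, 10]].
Step i=2: Q has 2 at row 1, column 2; remove that cell from P, ejecting 10. So w(2) = 10. P is now [[3]].
Step i=1: Q has 1 at row 1, column 1; remove that cell from P, ejecting 3. So w(1) = 3. P is now [].

So w = 3 10 7 5 6 9 1 8 2 4.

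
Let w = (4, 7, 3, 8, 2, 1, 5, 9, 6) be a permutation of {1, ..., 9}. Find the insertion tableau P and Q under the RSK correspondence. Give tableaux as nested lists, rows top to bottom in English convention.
Insert each entry of the permutation into P by Schensted row insertion, recording in Q the position of each new cell.

Insert 4: appended to row 1. P = [[4]].
Insert 7: appended to row 1. P = [[4, 7]].
Insert 3: 3 bumps 4 from row 1; 4 starts row 2. P = [[3, 7], [4]].
Insert 8: appended to row 1. P = [[3, 7, 8], [4]].
Insert 2: 2 bumps 3 from row 1; 3 bumps 4 from row 2; 4 starts row 3. P = [[2, 7, 8], [3], [4]].
Insert 1: 1 bumps 2 from row 1; 2 bumps 3 from row 2; 3 bumps 4 from row 3; 4 starts row 4. P = [[1, 7, 8], [2], [3], [4]].
Insert 5: 5 bumps 7 from row 1; 7 appends to row 2. P = [[1, 5, 8], [2, 7], [3], [4]].
Insert 9: appended to row 1. P = [[1, 5, 8, 9], [2, 7], [3], [4]].
Insert 6: 6 bumps 8 from row 1; 8 appends to row 2. P = [[1, 5, 6, 9], [2, 7, 8], [3], [4]].

So P = [[1, 5, 6, 9], [2, 7, 8], [3], [4]], Q = [[1, 2, 4, 8], [3, 7, 9], [5], [6]].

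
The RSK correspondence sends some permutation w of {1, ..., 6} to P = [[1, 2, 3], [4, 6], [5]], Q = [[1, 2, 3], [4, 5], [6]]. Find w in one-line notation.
Reverse the RSK construction: for i from n down to 1, find the cell of Q containing i, remove the entry at that cell from P, and reverse-bump it up through P; the value ejected from row 1 is w(i).

Step i=6: Q has 6 at row 3, column 1; remove 5 from row 3 of P and reverse-bump: 5 enters row 2 and ejects 4; 4 enters row 1 and ejects 3. So w(6) = 3. P is now [[1, 2, 4], [5, 6]].
Step i=5: Q has 5 at row 2, column 2; remove 6 from row 2 of P and reverse-bump: 6 enters row 1 and ejects 4. So w(5) = 4. P is now [[1, 2, 6], [5]].
Step i=4: Q has 4 at row 2, column 1; remove 5 from row 2 of P and reverse-bump: 5 enters row 1 and ejects 2. So w(4) = 2. P is now [[1, 5, 6]].
Step i=3: Q has 3 at row 1, column 3; remove that cell from P, ejecting 6. So w(3) = 6. P is now [[1, 5]].
Step i=2: Q has 2 at row 1, column 2; remove that cell from P, ejecting 5. So w(2) = 5. P is now [[1]].
Step i=1: Q has 1 at row 1, column 1; remove that cell from P, ejecting 1. So w(1) = 1. P is now [].

So w = 1 5 6 2 4 3.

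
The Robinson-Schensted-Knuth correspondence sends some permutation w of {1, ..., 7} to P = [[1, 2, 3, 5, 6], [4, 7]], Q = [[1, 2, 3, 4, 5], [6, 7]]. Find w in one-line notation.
Reverse the RSK construction: for i from n down to 1, find the cell of Q containing i, remove the entry at that cell from P, and reverse-bump it up through P; the value ejected from row 1 is w(i).

Step i=7: Q has 7 at row 2, column 2; remove 7 from row 2 of P and reverse-bump: 7 enters row 1 and ejects 6. So w(7) = 6. P is now [[1, 2, 3, 5, 7], [4]].
Step i=6: Q has 6 at row 2, column 1; remove 4 from row 2 of P and reverse-bump: 4 enters row 1 and ejects 3. So w(6) = 3. P is now [[1, 2, 4, 5, 7]].
Step i=5: Q has 5 at row 1, column 5; remove that cell from P, ejecting 7. So w(5) = 7. P is now [[1, 2, 4, 5]].
Step i=4: Q has 4 at row 1, column 4; remove that cell from P, ejecting 5. So w(4) = 5. P is now [[1, 2, 4]].
Step i=3: Q has 3 at row 1, column 3; remove that cell from P, ejecting 4. So w(3) = 4. P is now [[1, 2]].
Step i=2: Q has 2 at row 1, column 2; remove that cell from P, ejecting 2. So w(2) = 2. P is now [[1]].
Step i=1: Q has 1 at row 1, column 1; remove that cell from P, ejecting 1. So w(1) = 1. P is now [].

So w = 1 2 4 5 7 3 6.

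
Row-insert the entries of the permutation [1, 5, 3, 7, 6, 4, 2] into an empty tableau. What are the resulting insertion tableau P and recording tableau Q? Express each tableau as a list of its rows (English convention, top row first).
Insert each entry of the permutation into P by Schensted row insertion, recording in Q the position of each new cell.

Insert 1: appended to row 1. P = [[1]], Q = [[1]].
Insert 5: appended to row 1. P = [[1, 5]], Q = [[1, 2]].
Insert 3: 3 bumps 5 from row 1; 5 starts row 2. P = [[1, 3], [5]], Q = [[1, 2], [3]].
Insert 7: appended to row 1. P = [[1, 3, 7], [5]], Q = [[1, 2, 4], [3]].
Insert 6: 6 bumps 7 from row 1; 7 appends to row 2. P = [[1, 3, 6], [5, 7]], Q = [[1, 2, 4], [3, 5]].
Insert 4: 4 bumps 6 from row 1; 6 bumps 7 from row 2; 7 starts row 3. P = [[1, 3, 4], [5, 6], [7]], Q = [[1, 2, 4], [3, 5], [6]].
Insert 2: 2 bumps 3 from row 1; 3 bumps 5 from row 2; 5 bumps 7 from row 3; 7 starts row 4. P = [[1, 2, 4], [3, 6], [5], [7]], Q = [[1, 2, 4], [3, 5], [6], [7]].

So P = [[1, 2, 4], [3, 6], [5], [7]], Q = [[1, 2, 4], [3, 5], [6], [7]].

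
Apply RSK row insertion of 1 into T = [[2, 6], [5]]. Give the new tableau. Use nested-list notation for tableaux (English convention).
[[1, 6], [2], [5]]

In row 1, 1 replaces 2 (the leftmost entry greater than 1); 2 is bumped to row 2. In row 2, 2 replaces 5 (the leftmost entry greater than 2); 5 is bumped to row 3. 5 starts a new row 3. The new tableau is [[1, 6], [2], [5]].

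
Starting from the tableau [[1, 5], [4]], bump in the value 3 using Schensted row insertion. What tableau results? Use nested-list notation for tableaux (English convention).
[[1, 3], [4, 5]]

In row 1, 3 replaces 5 (the leftmost entry greater than 3); 5 is bumped to row 2. 5 is appended to row 2. The new tableau is [[1, 3], [4, 5]].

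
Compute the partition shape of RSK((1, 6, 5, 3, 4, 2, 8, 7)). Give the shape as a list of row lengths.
Row-insert each entry into an empty tableau.

After inserting 1: P = [[1]].
After inserting 6: P = [[1, 6]].
After inserting 5: P = [[1, 5], [6]].
After inserting 3: P = [[1, 3], [5], [6]].
After inserting 4: P = [[1, 3, 4], [5], [6]].
After inserting 2: P = [[1, 2, 4], [3], [5], [6]].
After inserting 8: P = [[1, 2, 4, 8], [3], [5], [6]].
After inserting 7: P = [[1, 2, 4, 7], [3, 8], [5], [6]].

The final insertion tableau P = [[1, 2, 4, 7], [3, 8], [5], [6]] has shape [4, 2, 1, 1].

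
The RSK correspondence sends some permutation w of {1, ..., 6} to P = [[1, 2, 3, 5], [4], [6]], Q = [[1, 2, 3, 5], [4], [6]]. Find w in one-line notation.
1 2 6 4 5 3

Reverse the RSK construction: for i from n down to 1, find the cell of Q containing i, remove the entry at that cell from P, and reverse-bump it up through P; the value ejected from row 1 is w(i).

Step i=6: Q has 6 at row 3, column 1; remove 6 from row 3 of P and reverse-bump: 6 enters row 2 and ejects 4; 4 enters row 1 and ejects 3. So w(6) = 3. P is now [[1, 2, 4, 5], [6]].
Step i=5: Q has 5 at row 1, column 4; remove that cell from P, ejecting 5. So w(5) = 5. P is now [[1, 2, 4], [6]].
Step i=4: Q has 4 at row 2, column 1; remove 6 from row 2 of P and reverse-bump: 6 enters row 1 and ejects 4. So w(4) = 4. P is now [[1, 2, 6]].
Step i=3: Q has 3 at row 1, column 3; remove that cell from P, ejecting 6. So w(3) = 6. P is now [[1, 2]].
Step i=2: Q has 2 at row 1, column 2; remove that cell from P, ejecting 2. So w(2) = 2. P is now [[1]].
Step i=1: Q has 1 at row 1, column 1; remove that cell from P, ejecting 1. So w(1) = 1. P is now [].

So w = 1 2 6 4 5 3.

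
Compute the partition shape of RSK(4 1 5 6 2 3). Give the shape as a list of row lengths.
Row-insert each entry into an empty tableau.

After inserting 4: P = [[4]].
After inserting 1: P = [[1], [4]].
After inserting 5: P = [[1, 5], [4]].
After inserting 6: P = [[1, 5, 6], [4]].
After inserting 2: P = [[1, 2, 6], [4, 5]].
After inserting 3: P = [[1, 2, 3], [4, 5, 6]].

The final insertion tableau P = [[1, 2, 3], [4, 5, 6]] has shape [3, 3].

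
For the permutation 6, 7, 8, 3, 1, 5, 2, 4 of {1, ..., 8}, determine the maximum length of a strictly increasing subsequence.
3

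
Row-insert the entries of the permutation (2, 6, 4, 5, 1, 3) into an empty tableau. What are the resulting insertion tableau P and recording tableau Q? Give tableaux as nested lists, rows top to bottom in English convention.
P = [[1, 3, 5], [2, 4], [6]], Q = [[1, 2, 4], [3, 6], [5]]

Insert each entry of the permutation into P by Schensted row insertion, recording in Q the position of each new cell.

Insert 2: appended to row 1. P = [[2]].
Insert 6: appended to row 1. P = [[2, 6]].
Insert 4: 4 bumps 6 from row 1; 6 starts row 2. P = [[2, 4], [6]].
Insert 5: appended to row 1. P = [[2, 4, 5], [6]].
Insert 1: 1 bumps 2 from row 1; 2 bumps 6 from row 2; 6 starts row 3. P = [[1, 4, 5], [2], [6]].
Insert 3: 3 bumps 4 from row 1; 4 appends to row 2. P = [[1, 3, 5], [2, 4], [6]].

So P = [[1, 3, 5], [2, 4], [6]], Q = [[1, 2, 4], [3, 6], [5]].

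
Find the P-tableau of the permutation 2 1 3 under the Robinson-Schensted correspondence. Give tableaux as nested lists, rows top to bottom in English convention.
Insert 2: appended to row 1. P = [[2]].
Insert 1: 1 bumps 2 from row 1; 2 starts row 2. P = [[1], [2]].
Insert 3: appended to row 1. P = [[1, 3], [2]].

So P = [[1, 3], [2]].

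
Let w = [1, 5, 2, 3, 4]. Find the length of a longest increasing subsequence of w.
4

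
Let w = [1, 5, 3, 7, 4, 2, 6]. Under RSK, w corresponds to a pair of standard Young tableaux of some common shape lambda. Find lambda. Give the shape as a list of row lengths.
[4, 2, 1]

Row-insert each entry into an empty tableau.

After inserting 1: P = [[1]].
After inserting 5: P = [[1, 5]].
After inserting 3: P = [[1, 3], [5]].
After inserting 7: P = [[1, 3, 7], [5]].
After inserting 4: P = [[1, 3, 4], [5, 7]].
After inserting 2: P = [[1, 2, 4], [3, 7], [5]].
After inserting 6: P = [[1, 2, 4, 6], [3, 7], [5]].

The final insertion tableau P = [[1, 2, 4, 6], [3, 7], [5]] has shape [4, 2, 1].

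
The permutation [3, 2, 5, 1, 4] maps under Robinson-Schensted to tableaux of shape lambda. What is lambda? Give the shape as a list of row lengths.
[2, 2, 1]

Row-insert each entry into an empty tableau.

After inserting 3: P = [[3]].
After inserting 2: P = [[2], [3]].
After inserting 5: P = [[2, 5], [3]].
After inserting 1: P = [[1, 5], [2], [3]].
After inserting 4: P = [[1, 4], [2, 5], [3]].

The final insertion tableau P = [[1, 4], [2, 5], [3]] has shape [2, 2, 1].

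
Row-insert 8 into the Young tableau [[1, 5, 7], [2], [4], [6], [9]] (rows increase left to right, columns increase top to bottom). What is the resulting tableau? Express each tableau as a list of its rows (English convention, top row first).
[[1, 5, 7, 8], [2], [4], [6], [9]]

8 is larger than every entry of row 1, so it is appended to row 1. The new tableau is [[1, 5, 7, 8], [2], [4], [6], [9]].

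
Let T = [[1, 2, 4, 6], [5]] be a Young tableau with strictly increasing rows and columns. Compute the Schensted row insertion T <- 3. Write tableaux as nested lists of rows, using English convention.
[[1, 2, 3, 6], [4], [5]]

In row 1, 3 replaces 4 (the leftmost entry greater than 3); 4 is bumped to row 2. In row 2, 4 replaces 5 (the leftmost entry greater than 4); 5 is bumped to row 3. 5 starts a new row 3. The new tableau is [[1, 2, 3, 6], [4], [5]].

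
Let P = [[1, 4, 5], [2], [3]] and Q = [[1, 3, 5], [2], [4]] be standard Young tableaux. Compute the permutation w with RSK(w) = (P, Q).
3 2 4 1 5

Reverse the RSK construction: for i from n down to 1, find the cell of Q containing i, remove the entry at that cell from P, and reverse-bump it up through P; the value ejected from row 1 is w(i).

Step i=5: Q has 5 at row 1, column 3; remove that cell from P, ejecting 5. So w(5) = 5. P is now [[1, 4], [2], [3]].
Step i=4: Q has 4 at row 3, column 1; remove 3 from row 3 of P and reverse-bump: 3 enters row 2 and ejects 2; 2 enters row 1 and ejects 1. So w(4) = 1. P is now [[2, 4], [3]].
Step i=3: Q has 3 at row 1, column 2; remove that cell from P, ejecting 4. So w(3) = 4. P is now [[2], [3]].
Step i=2: Q has 2 at row 2, column 1; remove 3 from row 2 of P and reverse-bump: 3 enters row 1 and ejects 2. So w(2) = 2. P is now [[3]].
Step i=1: Q has 1 at row 1, column 1; remove that cell from P, ejecting 3. So w(1) = 3. P is now [].

So w = 3 2 4 1 5.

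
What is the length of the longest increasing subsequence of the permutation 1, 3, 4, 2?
3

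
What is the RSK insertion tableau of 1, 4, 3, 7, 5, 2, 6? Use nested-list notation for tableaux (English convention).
P = [[1, 2, 5, 6], [3, 7], [4]]

After inserting 1: P = [[1]].
After inserting 4: P = [[1, 4]].
After inserting 3: P = [[1, 3], [4]].
After inserting 7: P = [[1, 3, 7], [4]].
After inserting 5: P = [[1, 3, 5], [4, 7]].
After inserting 2: P = [[1, 2, 5], [3, 7], [4]].
After inserting 6: P = [[1, 2, 5, 6], [3, 7], [4]].

So P = [[1, 2, 5, 6], [3, 7], [4]].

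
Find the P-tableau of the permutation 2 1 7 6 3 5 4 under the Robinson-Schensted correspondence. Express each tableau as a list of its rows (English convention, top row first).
P = [[1, 3, 4], [2, 5], [6], [7]]

Insert 2: appended to row 1. P = [[2]].
Insert 1: 1 bumps 2 from row 1; 2 starts row 2. P = [[1], [2]].
Insert 7: appended to row 1. P = [[1, 7], [2]].
Insert 6: 6 bumps 7 from row 1; 7 appends to row 2. P = [[1, 6], [2, 7]].
Insert 3: 3 bumps 6 from row 1; 6 bumps 7 from row 2; 7 starts row 3. P = [[1, 3], [2, 6], [7]].
Insert 5: appended to row 1. P = [[1, 3, 5], [2, 6], [7]].
Insert 4: 4 bumps 5 from row 1; 5 bumps 6 from row 2; 6 bumps 7 from row 3; 7 starts row 4. P = [[1, 3, 4], [2, 5], [6], [7]].

So P = [[1, 3, 4], [2, 5], [6], [7]].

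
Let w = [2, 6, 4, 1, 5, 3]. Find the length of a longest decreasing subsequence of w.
3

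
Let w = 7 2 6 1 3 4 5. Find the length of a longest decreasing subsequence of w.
3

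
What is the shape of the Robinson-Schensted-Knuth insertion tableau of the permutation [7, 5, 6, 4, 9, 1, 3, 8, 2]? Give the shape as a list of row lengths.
[3, 3, 1, 1, 1]

Row-insert each entry into an empty tableau.

After inserting 7: P = [[7]].
After inserting 5: P = [[5], [7]].
After inserting 6: P = [[5, 6], [7]].
After inserting 4: P = [[4, 6], [5], [7]].
After inserting 9: P = [[4, 6, 9], [5], [7]].
After inserting 1: P = [[1, 6, 9], [4], [5], [7]].
After inserting 3: P = [[1, 3, 9], [4, 6], [5], [7]].
After inserting 8: P = [[1, 3, 8], [4, 6, 9], [5], [7]].
After inserting 2: P = [[1, 2, 8], [3, 6, 9], [4], [5], [7]].

The final insertion tableau P = [[1, 2, 8], [3, 6, 9], [4], [5], [7]] has shape [3, 3, 1, 1, 1].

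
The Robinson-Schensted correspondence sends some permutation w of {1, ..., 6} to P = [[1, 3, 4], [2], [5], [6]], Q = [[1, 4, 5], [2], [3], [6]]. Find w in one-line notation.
Reverse the RSK construction: for i from n down to 1, find the cell of Q containing i, remove the entry at that cell from P, and reverse-bump it up through P; the value ejected from row 1 is w(i).

Step i=6: Q has 6 at row 4, column 1; remove 6 from row 4 of P and reverse-bump: 6 enters row 3 and ejects 5; 5 enters row 2 and ejects 2; 2 enters row 1 and ejects 1. So w(6) = 1. P is now [[2, 3, 4], [5], [6]].
Step i=5: Q has 5 at row 1, column 3; remove that cell from P, ejecting 4. So w(5) = 4. P is now [[2, 3], [5], [6]].
Step i=4: Q has 4 at row 1, column 2; remove that cell from P, ejecting 3. So w(4) = 3. P is now [[2], [5], [6]].
Step i=3: Q has 3 at row 3, column 1; remove 6 from row 3 of P and reverse-bump: 6 enters row 2 and ejects 5; 5 enters row 1 and ejects 2. So w(3) = 2. P is now [[5], [6]].
Step i=2: Q has 2 at row 2, column 1; remove 6 from row 2 of P and reverse-bump: 6 enters row 1 and ejects 5. So w(2) = 5. P is now [[6]].
Step i=1: Q has 1 at row 1, column 1; remove that cell from P, ejecting 6. So w(1) = 6. P is now [].

So w = 6 5 2 3 4 1.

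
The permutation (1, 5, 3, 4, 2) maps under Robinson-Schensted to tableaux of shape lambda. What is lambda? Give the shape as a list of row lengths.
[3, 1, 1]

Row-insert each entry into an empty tableau.

After inserting 1: P = [[1]].
After inserting 5: P = [[1, 5]].
After inserting 3: P = [[1, 3], [5]].
After inserting 4: P = [[1, 3, 4], [5]].
After inserting 2: P = [[1, 2, 4], [3], [5]].

The final insertion tableau P = [[1, 2, 4], [3], [5]] has shape [3, 1, 1].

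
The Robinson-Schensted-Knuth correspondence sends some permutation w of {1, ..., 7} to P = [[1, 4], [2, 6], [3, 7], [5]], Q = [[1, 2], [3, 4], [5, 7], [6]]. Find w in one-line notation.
5 7 3 6 2 1 4

Reverse the RSK construction: for i from n down to 1, find the cell of Q containing i, remove the entry at that cell from P, and reverse-bump it up through P; the value ejected from row 1 is w(i).

Step i=7: Q has 7 at row 3, column 2; remove 7 from row 3 of P and reverse-bump: 7 enters row 2 and ejects 6; 6 enters row 1 and ejects 4. So w(7) = 4. P is now [[1, 6], [2, 7], [3], [5]].
Step i=6: Q has 6 at row 4, column 1; remove 5 from row 4 of P and reverse-bump: 5 enters row 3 and ejects 3; 3 enters row 2 and ejects 2; 2 enters row 1 and ejects 1. So w(6) = 1. P is now [[2, 6], [3, 7], [5]].
Step i=5: Q has 5 at row 3, column 1; remove 5 from row 3 of P and reverse-bump: 5 enters row 2 and ejects 3; 3 enters row 1 and ejects 2. So w(5) = 2. P is now [[3, 6], [5, 7]].
Step i=4: Q has 4 at row 2, column 2; remove 7 from row 2 of P and reverse-bump: 7 enters row 1 and ejects 6. So w(4) = 6. P is now [[3, 7], [5]].
Step i=3: Q has 3 at row 2, column 1; remove 5 from row 2 of P and reverse-bump: 5 enters row 1 and ejects 3. So w(3) = 3. P is now [[5, 7]].
Step i=2: Q has 2 at row 1, column 2; remove that cell from P, ejecting 7. So w(2) = 7. P is now [[5]].
Step i=1: Q has 1 at row 1, column 1; remove that cell from P, ejecting 5. So w(1) = 5. P is now [].

So w = 5 7 3 6 2 1 4.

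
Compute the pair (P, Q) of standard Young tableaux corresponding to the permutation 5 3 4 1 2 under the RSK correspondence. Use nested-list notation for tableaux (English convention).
P = [[1, 2], [3, 4], [5]], Q = [[1, 3], [2, 5], [4]]

Insert each entry of the permutation into P by Schensted row insertion, recording in Q the position of each new cell.

Insert 5: appended to row 1. P = [[5]].
Insert 3: 3 bumps 5 from row 1; 5 starts row 2. P = [[3], [5]].
Insert 4: appended to row 1. P = [[3, 4], [5]].
Insert 1: 1 bumps 3 from row 1; 3 bumps 5 from row 2; 5 starts row 3. P = [[1, 4], [3], [5]].
Insert 2: 2 bumps 4 from row 1; 4 appends to row 2. P = [[1, 2], [3, 4], [5]].

So P = [[1, 2], [3, 4], [5]], Q = [[1, 3], [2, 5], [4]].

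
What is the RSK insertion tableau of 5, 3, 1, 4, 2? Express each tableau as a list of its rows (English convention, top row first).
P = [[1, 2], [3, 4], [5]]

Insert 5: appended to row 1. P = [[5]].
Insert 3: 3 bumps 5 from row 1; 5 starts row 2. P = [[3], [5]].
Insert 1: 1 bumps 3 from row 1; 3 bumps 5 from row 2; 5 starts row 3. P = [[1], [3], [5]].
Insert 4: appended to row 1. P = [[1, 4], [3], [5]].
Insert 2: 2 bumps 4 from row 1; 4 appends to row 2. P = [[1, 2], [3, 4], [5]].

So P = [[1, 2], [3, 4], [5]].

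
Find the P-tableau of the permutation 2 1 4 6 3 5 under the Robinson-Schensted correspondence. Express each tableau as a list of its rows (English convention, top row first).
P = [[1, 3, 5], [2, 4, 6]]

Insert 2: appended to row 1. P = [[2]].
Insert 1: 1 bumps 2 from row 1; 2 starts row 2. P = [[1], [2]].
Insert 4: appended to row 1. P = [[1, 4], [2]].
Insert 6: appended to row 1. P = [[1, 4, 6], [2]].
Insert 3: 3 bumps 4 from row 1; 4 appends to row 2. P = [[1, 3, 6], [2, 4]].
Insert 5: 5 bumps 6 from row 1; 6 appends to row 2. P = [[1, 3, 5], [2, 4, 6]].

So P = [[1, 3, 5], [2, 4, 6]].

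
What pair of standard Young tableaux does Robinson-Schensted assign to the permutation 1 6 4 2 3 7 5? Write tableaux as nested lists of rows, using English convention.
Insert each entry of the permutation into P by Schensted row insertion, recording in Q the position of each new cell.

Insert 1: appended to row 1. P = [[1]].
Insert 6: appended to row 1. P = [[1, 6]].
Insert 4: 4 bumps 6 from row 1; 6 starts row 2. P = [[1, 4], [6]].
Insert 2: 2 bumps 4 from row 1; 4 bumps 6 from row 2; 6 starts row 3. P = [[1, 2], [4], [6]].
Insert 3: appended to row 1. P = [[1, 2, 3], [4], [6]].
Insert 7: appended to row 1. P = [[1, 2, 3, 7], [4], [6]].
Insert 5: 5 bumps 7 from row 1; 7 appends to row 2. P = [[1, 2, 3, 5], [4, 7], [6]].

So P = [[1, 2, 3, 5], [4, 7], [6]], Q = [[1, 2, 5, 6], [3, 7], [4]].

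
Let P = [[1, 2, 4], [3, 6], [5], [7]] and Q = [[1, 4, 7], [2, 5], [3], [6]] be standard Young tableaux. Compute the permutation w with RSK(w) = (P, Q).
Reverse the RSK construction: for i from n down to 1, find the cell of Q containing i, remove the entry at that cell from P, and reverse-bump it up through P; the value ejected from row 1 is w(i).

Step i=7: Q has 7 at row 1, column 3; remove that cell from P, ejecting 4. So w(7) = 4. P is now [[1, 2], [3, 6], [5], [7]].
Step i=6: Q has 6 at row 4, column 1; remove 7 from row 4 of P and reverse-bump: 7 enters row 3 and ejects 5; 5 enters row 2 and ejects 3; 3 enters row 1 and ejects 2. So w(6) = 2. P is now [[1, 3], [5, 6], [7]].
Step i=5: Q has 5 at row 2, column 2; remove 6 from row 2 of P and reverse-bump: 6 enters row 1 and ejects 3. So w(5) = 3. P is now [[1, 6], [5], [7]].
Step i=4: Q has 4 at row 1, column 2; remove that cell from P, ejecting 6. So w(4) = 6. P is now [[1], [5], [7]].
Step i=3: Q has 3 at row 3, column 1; remove 7 from row 3 of P and reverse-bump: 7 enters row 2 and ejects 5; 5 enters row 1 and ejects 1. So w(3) = 1. P is now [[5], [7]].
Step i=2: Q has 2 at row 2, column 1; remove 7 from row 2 of P and reverse-bump: 7 enters row 1 and ejects 5. So w(2) = 5. P is now [[7]].
Step i=1: Q has 1 at row 1, column 1; remove that cell from P, ejecting 7. So w(1) = 7. P is now [].

So w = 7 5 1 6 3 2 4.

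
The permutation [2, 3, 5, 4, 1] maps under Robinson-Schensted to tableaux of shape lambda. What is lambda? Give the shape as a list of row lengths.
RSK row insertion gives P = [[1, 3, 4], [2], [5]], which has shape [3, 1, 1].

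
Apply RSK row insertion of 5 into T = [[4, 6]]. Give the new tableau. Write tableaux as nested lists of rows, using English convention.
[[4, 5], [6]]

In row 1, 5 replaces 6 (the leftmost entry greater than 5); 6 is bumped to row 2. 6 starts a new row 2. The new tableau is [[4, 5], [6]].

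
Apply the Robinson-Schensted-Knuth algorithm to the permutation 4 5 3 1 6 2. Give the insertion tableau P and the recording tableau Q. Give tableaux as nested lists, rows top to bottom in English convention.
Insert each entry of the permutation into P by Schensted row insertion, recording in Q the position of each new cell.

Insert 4: appended to row 1. P = [[4]].
Insert 5: appended to row 1. P = [[4, 5]].
Insert 3: 3 bumps 4 from row 1; 4 starts row 2. P = [[3, 5], [4]].
Insert 1: 1 bumps 3 from row 1; 3 bumps 4 from row 2; 4 starts row 3. P = [[1, 5], [3], [4]].
Insert 6: appended to row 1. P = [[1, 5, 6], [3], [4]].
Insert 2: 2 bumps 5 from row 1; 5 appends to row 2. P = [[1, 2, 6], [3, 5], [4]].

So P = [[1, 2, 6], [3, 5], [4]], Q = [[1, 2, 5], [3, 6], [4]].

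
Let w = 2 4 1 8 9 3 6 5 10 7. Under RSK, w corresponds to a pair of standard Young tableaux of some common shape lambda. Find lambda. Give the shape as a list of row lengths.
Row-insert each entry into an empty tableau.

After inserting 2: P = [[2]].
After inserting 4: P = [[2, 4]].
After inserting 1: P = [[1, 4], [2]].
After inserting 8: P = [[1, 4, 8], [2]].
After inserting 9: P = [[1, 4, 8, 9], [2]].
After inserting 3: P = [[1, 3, 8, 9], [2, 4]].
After inserting 6: P = [[1, 3, 6, 9], [2, 4, 8]].
After inserting 5: P = [[1, 3, 5, 9], [2, 4, 6], [8]].
After inserting 10: P = [[1, 3, 5, 9, 10], [2, 4, 6], [8]].
After inserting 7: P = [[1, 3, 5, 7, 10], [2, 4, 6, 9], [8]].

The final insertion tableau P = [[1, 3, 5, 7, 10], [2, 4, 6, 9], [8]] has shape [5, 4, 1].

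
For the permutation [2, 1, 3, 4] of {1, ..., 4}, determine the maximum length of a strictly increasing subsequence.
3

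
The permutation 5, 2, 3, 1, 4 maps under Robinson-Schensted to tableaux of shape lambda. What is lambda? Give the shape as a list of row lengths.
Row-insert each entry into an empty tableau.

After inserting 5: P = [[5]].
After inserting 2: P = [[2], [5]].
After inserting 3: P = [[2, 3], [5]].
After inserting 1: P = [[1, 3], [2], [5]].
After inserting 4: P = [[1, 3, 4], [2], [5]].

The final insertion tableau P = [[1, 3, 4], [2], [5]] has shape [3, 1, 1].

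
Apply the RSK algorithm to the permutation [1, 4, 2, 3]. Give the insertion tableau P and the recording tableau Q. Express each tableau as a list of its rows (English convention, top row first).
P = [[1, 2, 3], [4]], Q = [[1, 2, 4], [3]]

Insert each entry of the permutation into P by Schensted row insertion, recording in Q the position of each new cell.

Insert 1: appended to row 1. P = [[1]], Q = [[1]].
Insert 4: appended to row 1. P = [[1, 4]], Q = [[1, 2]].
Insert 2: 2 bumps 4 from row 1; 4 starts row 2. P = [[1, 2], [4]], Q = [[1, 2], [3]].
Insert 3: appended to row 1. P = [[1, 2, 3], [4]], Q = [[1, 2, 4], [3]].

So P = [[1, 2, 3], [4]], Q = [[1, 2, 4], [3]].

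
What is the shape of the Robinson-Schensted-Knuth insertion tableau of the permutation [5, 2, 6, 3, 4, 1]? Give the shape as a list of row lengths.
RSK row insertion gives P = [[1, 3, 4], [2, 6], [5]], which has shape [3, 2, 1].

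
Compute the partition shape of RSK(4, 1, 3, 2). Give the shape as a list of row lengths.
[2, 1, 1]

Row-insert each entry into an empty tableau.

After inserting 4: P = [[4]].
After inserting 1: P = [[1], [4]].
After inserting 3: P = [[1, 3], [4]].
After inserting 2: P = [[1, 2], [3], [4]].

The final insertion tableau P = [[1, 2], [3], [4]] has shape [2, 1, 1].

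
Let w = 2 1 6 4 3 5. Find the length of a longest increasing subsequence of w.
3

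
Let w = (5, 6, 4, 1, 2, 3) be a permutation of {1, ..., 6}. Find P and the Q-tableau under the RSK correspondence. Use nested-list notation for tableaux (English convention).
Insert each entry of the permutation into P by Schensted row insertion, recording in Q the position of each new cell.

After inserting 5: P = [[5]].
After inserting 6: P = [[5, 6]].
After inserting 4: P = [[4, 6], [5]].
After inserting 1: P = [[1, 6], [4], [5]].
After inserting 2: P = [[1, 2], [4, 6], [5]].
After inserting 3: P = [[1, 2, 3], [4, 6], [5]].

So P = [[1, 2, 3], [4, 6], [5]], Q = [[1, 2, 6], [3, 5], [4]].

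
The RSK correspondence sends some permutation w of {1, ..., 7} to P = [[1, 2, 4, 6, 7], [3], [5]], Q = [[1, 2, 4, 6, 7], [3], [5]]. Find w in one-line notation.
1 5 3 4 2 6 7

Reverse the RSK construction: for i from n down to 1, find the cell of Q containing i, remove the entry at that cell from P, and reverse-bump it up through P; the value ejected from row 1 is w(i).

Step i=7: Q has 7 at row 1, column 5; remove that cell from P, ejecting 7. So w(7) = 7. P is now [[1, 2, 4, 6], [3], [5]].
Step i=6: Q has 6 at row 1, column 4; remove that cell from P, ejecting 6. So w(6) = 6. P is now [[1, 2, 4], [3], [5]].
Step i=5: Q has 5 at row 3, column 1; remove 5 from row 3 of P and reverse-bump: 5 enters row 2 and ejects 3; 3 enters row 1 and ejects 2. So w(5) = 2. P is now [[1, 3, 4], [5]].
Step i=4: Q has 4 at row 1, column 3; remove that cell from P, ejecting 4. So w(4) = 4. P is now [[1, 3], [5]].
Step i=3: Q has 3 at row 2, column 1; remove 5 from row 2 of P and reverse-bump: 5 enters row 1 and ejects 3. So w(3) = 3. P is now [[1, 5]].
Step i=2: Q has 2 at row 1, column 2; remove that cell from P, ejecting 5. So w(2) = 5. P is now [[1]].
Step i=1: Q has 1 at row 1, column 1; remove that cell from P, ejecting 1. So w(1) = 1. P is now [].

So w = 1 5 3 4 2 6 7.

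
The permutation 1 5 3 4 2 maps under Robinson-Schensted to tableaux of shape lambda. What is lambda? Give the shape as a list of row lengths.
Row-insert each entry into an empty tableau.

After inserting 1: P = [[1]].
After inserting 5: P = [[1, 5]].
After inserting 3: P = [[1, 3], [5]].
After inserting 4: P = [[1, 3, 4], [5]].
After inserting 2: P = [[1, 2, 4], [3], [5]].

The final insertion tableau P = [[1, 2, 4], [3], [5]] has shape [3, 1, 1].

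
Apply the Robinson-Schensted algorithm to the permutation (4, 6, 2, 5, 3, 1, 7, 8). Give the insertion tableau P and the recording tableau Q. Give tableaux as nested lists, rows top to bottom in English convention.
Insert each entry of the permutation into P by Schensted row insertion, recording in Q the position of each new cell.

Insert 4: appended to row 1. P = [[4]].
Insert 6: appended to row 1. P = [[4, 6]].
Insert 2: 2 bumps 4 from row 1; 4 starts row 2. P = [[2, 6], [4]].
Insert 5: 5 bumps 6 from row 1; 6 appends to row 2. P = [[2, 5], [4, 6]].
Insert 3: 3 bumps 5 from row 1; 5 bumps 6 from row 2; 6 starts row 3. P = [[2, 3], [4, 5], [6]].
Insert 1: 1 bumps 2 from row 1; 2 bumps 4 from row 2; 4 bumps 6 from row 3; 6 starts row 4. P = [[1, 3], [2, 5], [4], [6]].
Insert 7: appended to row 1. P = [[1, 3, 7], [2, 5], [4], [6]].
Insert 8: appended to row 1. P = [[1, 3, 7, 8], [2, 5], [4], [6]].

So P = [[1, 3, 7, 8], [2, 5], [4], [6]], Q = [[1, 2, 7, 8], [3, 4], [5], [6]].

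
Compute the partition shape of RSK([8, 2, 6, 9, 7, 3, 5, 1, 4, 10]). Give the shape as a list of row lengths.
Row-insert each entry into an empty tableau.

After inserting 8: P = [[8]].
After inserting 2: P = [[2], [8]].
After inserting 6: P = [[2, 6], [8]].
After inserting 9: P = [[2, 6, 9], [8]].
After inserting 7: P = [[2, 6, 7], [8, 9]].
After inserting 3: P = [[2, 3, 7], [6, 9], [8]].
After inserting 5: P = [[2, 3, 5], [6, 7], [8, 9]].
After inserting 1: P = [[1, 3, 5], [2, 7], [6, 9], [8]].
After inserting 4: P = [[1, 3, 4], [2, 5], [6, 7], [8, 9]].
After inserting 10: P = [[1, 3, 4, 10], [2, 5], [6, 7], [8, 9]].

The final insertion tableau P = [[1, 3, 4, 10], [2, 5], [6, 7], [8, 9]] has shape [4, 2, 2, 2].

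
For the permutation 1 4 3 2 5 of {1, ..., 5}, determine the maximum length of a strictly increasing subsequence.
3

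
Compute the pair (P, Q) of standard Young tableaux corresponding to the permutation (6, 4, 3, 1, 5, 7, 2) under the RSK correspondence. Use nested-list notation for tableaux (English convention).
Insert each entry of the permutation into P by Schensted row insertion, recording in Q the position of each new cell.

Insert 6: appended to row 1. P = [[6]].
Insert 4: 4 bumps 6 from row 1; 6 starts row 2. P = [[4], [6]].
Insert 3: 3 bumps 4 from row 1; 4 bumps 6 from row 2; 6 starts row 3. P = [[3], [4], [6]].
Insert 1: 1 bumps 3 from row 1; 3 bumps 4 from row 2; 4 bumps 6 from row 3; 6 starts row 4. P = [[1], [3], [4], [6]].
Insert 5: appended to row 1. P = [[1, 5], [3], [4], [6]].
Insert 7: appended to row 1. P = [[1, 5, 7], [3], [4], [6]].
Insert 2: 2 bumps 5 from row 1; 5 appends to row 2. P = [[1, 2, 7], [3, 5], [4], [6]].

So P = [[1, 2, 7], [3, 5], [4], [6]], Q = [[1, 5, 6], [2, 7], [3], [4]].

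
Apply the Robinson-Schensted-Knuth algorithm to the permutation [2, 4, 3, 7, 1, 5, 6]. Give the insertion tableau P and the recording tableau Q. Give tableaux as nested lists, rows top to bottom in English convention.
Insert each entry of the permutation into P by Schensted row insertion, recording in Q the position of each new cell.

Insert 2: appended to row 1. P = [[2]].
Insert 4: appended to row 1. P = [[2, 4]].
Insert 3: 3 bumps 4 from row 1; 4 starts row 2. P = [[2, 3], [4]].
Insert 7: appended to row 1. P = [[2, 3, 7], [4]].
Insert 1: 1 bumps 2 from row 1; 2 bumps 4 from row 2; 4 starts row 3. P = [[1, 3, 7], [2], [4]].
Insert 5: 5 bumps 7 from row 1; 7 appends to row 2. P = [[1, 3, 5], [2, 7], [4]].
Insert 6: appended to row 1. P = [[1, 3, 5, 6], [2, 7], [4]].

So P = [[1, 3, 5, 6], [2, 7], [4]], Q = [[1, 2, 4, 7], [3, 6], [5]].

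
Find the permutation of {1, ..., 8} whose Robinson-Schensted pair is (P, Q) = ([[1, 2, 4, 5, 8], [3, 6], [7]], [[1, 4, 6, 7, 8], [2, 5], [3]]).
7 3 1 6 2 4 5 8

Reverse RSK: for i = n, n-1, ..., 1, locate i in Q, remove the corresponding corner cell from P, and reverse-bump its entry up through P; the value ejected from row 1 is w(i).

So w = 7 3 1 6 2 4 5 8.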